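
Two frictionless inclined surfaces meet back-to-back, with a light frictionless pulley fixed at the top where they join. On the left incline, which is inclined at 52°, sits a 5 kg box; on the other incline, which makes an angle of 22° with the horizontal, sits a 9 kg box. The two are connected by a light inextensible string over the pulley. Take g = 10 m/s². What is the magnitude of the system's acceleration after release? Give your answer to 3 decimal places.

0.406 m/s²

Resolve each weight along its own incline: the 5 kg mass has component 5 × 10 × sin 52° = 39.401 N down its slope, and the 9 kg mass has 9 × 10 × sin 22° = 33.715 N down its slope.
The 5 kg side's 39.401 N exceeds the other side's 33.715 N, so that mass slides down and the 9 kg mass slides up. Taking that direction as positive, Newton's second law for the whole system gives 39.401 − 33.715 = (5 + 9) a, so a = 5.686 / 14 = 0.4061 m/s².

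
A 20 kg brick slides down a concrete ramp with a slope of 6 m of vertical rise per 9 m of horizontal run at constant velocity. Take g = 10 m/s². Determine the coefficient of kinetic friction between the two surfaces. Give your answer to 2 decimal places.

0.67

At constant velocity the net force along the incline is zero: mg sin 33.69° = μ mg cos 33.69°.
So μ = tan 33.69° = 0.5547 / 0.8321 = 0.6666.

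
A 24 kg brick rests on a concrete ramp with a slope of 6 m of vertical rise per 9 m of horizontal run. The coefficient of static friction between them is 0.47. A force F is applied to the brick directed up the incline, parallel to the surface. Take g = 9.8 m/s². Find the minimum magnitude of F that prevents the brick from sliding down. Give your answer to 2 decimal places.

The normal force is N = mg cos 33.69° = 195.698 N. With F at its minimum the brick is on the verge of sliding down, so static friction is at its maximum μ_s N = 0.47 × 195.698 = 91.978 N and acts up the slope.
Equilibrium along the incline: F + μ_s N = mg sin 33.69°, so F = 130.465 − 91.978 = 38.487 N.

38.49 N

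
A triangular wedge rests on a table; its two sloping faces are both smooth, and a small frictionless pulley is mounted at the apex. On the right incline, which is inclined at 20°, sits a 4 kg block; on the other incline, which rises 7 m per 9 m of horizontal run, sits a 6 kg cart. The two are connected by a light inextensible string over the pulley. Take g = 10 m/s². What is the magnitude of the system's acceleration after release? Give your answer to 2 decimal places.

2.32 m/s²

Resolve each weight along its own incline: the 4 kg mass has component 4 × 10 × sin 20° = 13.681 N down its slope, and the 6 kg mass has 6 × 10 × sin 37.87° = 36.836 N down its slope.
The 6 kg side's 36.836 N exceeds the other side's 13.681 N, so that mass slides down and the 4 kg mass slides up. Taking that direction as positive, Newton's second law for the whole system gives 36.836 − 13.681 = (4 + 6) a, so a = 23.155 / 10 = 2.3155 m/s².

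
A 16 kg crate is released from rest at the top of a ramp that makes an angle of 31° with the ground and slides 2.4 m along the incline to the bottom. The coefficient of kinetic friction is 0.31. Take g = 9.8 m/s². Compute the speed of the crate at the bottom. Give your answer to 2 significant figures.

The weight component along the incline is mg sin 31° = 80.758 N and the normal force is N = mg cos 31° = 134.404 N.
Friction up the slope is f = μN = 0.31 × 134.404 = 41.665 N, so the net downslope force is 80.758 − 41.665 = 39.093 N and a = 39.093 / 16 = 2.4433 m/s².
Starting from rest over a distance of 2.4 m, v² = 2aL = 2 × 2.4433 × 2.4 = 11.7278, so v = 3.4246 m/s.

3.4 m/s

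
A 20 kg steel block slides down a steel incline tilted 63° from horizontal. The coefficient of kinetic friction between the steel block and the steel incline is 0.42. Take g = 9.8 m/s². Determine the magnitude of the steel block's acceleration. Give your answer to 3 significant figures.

Resolving the weight along the incline: the component pulling the steel block down the slope is mg sin 63° = 20 × 9.8 × 0.8910 = 174.636 N, and the normal force is N = mg cos 63° = 20 × 9.8 × 0.4540 = 88.984 N.
Kinetic friction acts up the slope with magnitude f = μN = 0.42 × 88.984 = 37.373 N.
Net force along the incline is 174.636 − 37.373 = 137.263 N, so a = 137.263 / 20 = 6.8632 m/s².

6.86 m/s²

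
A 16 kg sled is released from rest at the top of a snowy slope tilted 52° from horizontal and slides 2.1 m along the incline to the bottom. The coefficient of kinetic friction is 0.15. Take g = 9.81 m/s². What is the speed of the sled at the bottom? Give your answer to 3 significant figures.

5.35 m/s

The weight component along the incline is mg sin 52° = 123.686 N and the normal force is N = mg cos 52° = 96.634 N.
Friction up the slope is f = μN = 0.15 × 96.634 = 14.495 N, so the net downslope force is 123.686 − 14.495 = 109.191 N and a = 109.191 / 16 = 6.8244 m/s².
Starting from rest over a distance of 2.1 m, v² = 2aL = 2 × 6.8244 × 2.1 = 28.6625, so v = 5.3537 m/s.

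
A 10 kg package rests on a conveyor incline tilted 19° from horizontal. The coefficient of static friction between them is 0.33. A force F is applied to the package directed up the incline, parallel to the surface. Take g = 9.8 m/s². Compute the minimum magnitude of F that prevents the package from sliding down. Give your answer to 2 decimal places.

The normal force is N = mg cos 19° = 92.661 N. With F at its minimum the package is on the verge of sliding down, so static friction is at its maximum μ_s N = 0.33 × 92.661 = 30.578 N and acts up the slope.
Equilibrium along the incline: F + μ_s N = mg sin 19°, so F = 31.906 − 30.578 = 1.328 N.

1.33 N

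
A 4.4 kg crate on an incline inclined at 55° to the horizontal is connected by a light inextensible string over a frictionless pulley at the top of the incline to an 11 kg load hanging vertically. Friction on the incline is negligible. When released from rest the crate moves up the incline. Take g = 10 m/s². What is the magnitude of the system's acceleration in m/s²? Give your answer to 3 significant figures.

For the crate on the incline: the weight component along the slope is m₁g sin 55° = 4.4 × 10 × 0.8192 = 36.045 N and the normal force is N = m₁g cos 55° = 25.237 N.
Newton's second law for the crate (up-slope positive): T − 36.045 = 4.4 a. For the hanging load (downward positive): 11 × 10 − T = 11 a.
Adding the two equations eliminates T: 73.955 = 15.4 a, so a = 4.8023 m/s².

4.80 m/s²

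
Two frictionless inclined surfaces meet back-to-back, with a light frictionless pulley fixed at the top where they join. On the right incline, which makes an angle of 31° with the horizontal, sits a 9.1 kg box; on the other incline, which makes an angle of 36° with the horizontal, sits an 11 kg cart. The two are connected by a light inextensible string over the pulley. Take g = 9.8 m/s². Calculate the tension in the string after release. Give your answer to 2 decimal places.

53.82 N

Resolve each weight along its own incline: the 9.1 kg mass has component 9.1 × 9.8 × sin 31° = 45.931 N down its slope, and the 11 kg mass has 11 × 9.8 × sin 36° = 63.363 N down its slope.
The 11 kg side's 63.363 N exceeds the other side's 45.931 N, so that mass slides down and the 9.1 kg mass slides up. Taking that direction as positive, Newton's second law for the whole system gives 63.363 − 45.931 = (9.1 + 11) a, so a = 17.432 / 20.1 = 0.8673 m/s².
For the 9.1 kg mass (up-slope positive): T − 45.931 = 9.1 × 0.8673, so T = 53.823 N.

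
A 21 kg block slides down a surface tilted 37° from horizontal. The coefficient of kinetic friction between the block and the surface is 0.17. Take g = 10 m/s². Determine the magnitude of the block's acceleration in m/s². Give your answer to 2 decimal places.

Resolving the weight along the incline: the component pulling the block down the slope is mg sin 37° = 21 × 10 × 0.6018 = 126.378 N, and the normal force is N = mg cos 37° = 21 × 10 × 0.7986 = 167.706 N.
Kinetic friction acts up the slope with magnitude f = μN = 0.17 × 167.706 = 28.510 N.
Net force along the incline is 126.378 − 28.510 = 97.868 N, so a = 97.868 / 21 = 4.6604 m/s².

4.66 m/s²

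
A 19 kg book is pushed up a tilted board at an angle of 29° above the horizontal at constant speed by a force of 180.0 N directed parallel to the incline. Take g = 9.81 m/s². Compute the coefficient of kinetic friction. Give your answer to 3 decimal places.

0.550

At constant speed ΣF = 0 along the incline. The applied 180.0 N acts up the slope; the weight component mg sin 29° = 90.364 N and kinetic friction μN both act down the slope.
So 180.0 = 90.364 + μ × 163.020, giving μ = (180.0 − 90.364) / 163.020 = 0.5498.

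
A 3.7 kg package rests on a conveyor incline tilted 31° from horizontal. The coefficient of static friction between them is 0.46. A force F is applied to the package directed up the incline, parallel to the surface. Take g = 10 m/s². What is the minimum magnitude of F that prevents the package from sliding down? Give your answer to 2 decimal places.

4.47 N

The normal force is N = mg cos 31° = 31.715 N. With F at its minimum the package is on the verge of sliding down, so static friction is at its maximum μ_s N = 0.46 × 31.715 = 14.589 N and acts up the slope.
Equilibrium along the incline: F + μ_s N = mg sin 31°, so F = 19.056 − 14.589 = 4.467 N.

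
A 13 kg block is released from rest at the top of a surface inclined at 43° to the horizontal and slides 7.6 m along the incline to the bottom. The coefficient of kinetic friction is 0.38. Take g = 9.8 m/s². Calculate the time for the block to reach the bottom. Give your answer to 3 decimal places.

The weight component along the incline is mg sin 43° = 86.887 N and the normal force is N = mg cos 43° = 93.174 N.
Friction up the slope is f = μN = 0.38 × 93.174 = 35.406 N, so the net downslope force is 86.887 − 35.406 = 51.481 N and a = 51.481 / 13 = 3.9601 m/s².
Starting from rest, L = ½at², so t = √(2L/a) = √(2 × 7.6 / 3.9601) = 1.9592 s.

1.959 s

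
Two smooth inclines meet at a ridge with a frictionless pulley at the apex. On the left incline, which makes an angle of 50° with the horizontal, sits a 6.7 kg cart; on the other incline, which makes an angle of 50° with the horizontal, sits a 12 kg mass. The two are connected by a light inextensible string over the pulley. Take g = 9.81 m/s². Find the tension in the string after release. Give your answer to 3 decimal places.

64.620 N

Resolve each weight along its own incline: the 6.7 kg mass has component 6.7 × 9.81 × sin 50° = 50.350 N down its slope, and the 12 kg mass has 12 × 9.81 × sin 50° = 90.179 N down its slope.
The 12 kg side's 90.179 N exceeds the other side's 50.350 N, so that mass slides down and the 6.7 kg mass slides up. Taking that direction as positive, Newton's second law for the whole system gives 90.179 − 50.350 = (6.7 + 12) a, so a = 39.829 / 18.7 = 2.1299 m/s².
For the 6.7 kg mass (up-slope positive): T − 50.350 = 6.7 × 2.1299, so T = 64.620 N.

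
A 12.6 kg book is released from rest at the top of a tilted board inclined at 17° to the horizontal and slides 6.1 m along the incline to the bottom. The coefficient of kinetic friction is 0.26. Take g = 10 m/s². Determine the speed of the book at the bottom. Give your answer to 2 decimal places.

2.31 m/s

The weight component along the incline is mg sin 17° = 36.839 N and the normal force is N = mg cos 17° = 120.494 N.
Friction up the slope is f = μN = 0.26 × 120.494 = 31.328 N, so the net downslope force is 36.839 − 31.328 = 5.511 N and a = 5.511 / 12.6 = 0.4374 m/s².
Starting from rest over a distance of 6.1 m, v² = 2aL = 2 × 0.4374 × 6.1 = 5.3363, so v = 2.3100 m/s.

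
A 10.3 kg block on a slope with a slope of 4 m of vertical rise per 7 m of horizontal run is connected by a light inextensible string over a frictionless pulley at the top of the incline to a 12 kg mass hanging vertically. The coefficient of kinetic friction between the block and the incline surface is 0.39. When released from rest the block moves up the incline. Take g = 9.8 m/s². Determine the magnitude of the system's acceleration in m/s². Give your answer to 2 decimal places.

1.50 m/s²

For the block on the incline: the weight component along the slope is m₁g sin 29.74° = 10.3 × 9.8 × 0.4961 = 50.076 N and the normal force is N = m₁g cos 29.74° = 87.640 N.
Kinetic friction opposes the block's motion up the incline: f = μN = 0.39 × 87.640 = 34.180 N acting down the slope.
Newton's second law for the block (up-slope positive): T − 50.076 − 34.180 = 10.3 a. For the hanging mass (downward positive): 12 × 9.8 − T = 12 a.
Adding the two equations eliminates T: 33.344 = 22.3 a, so a = 1.4952 m/s².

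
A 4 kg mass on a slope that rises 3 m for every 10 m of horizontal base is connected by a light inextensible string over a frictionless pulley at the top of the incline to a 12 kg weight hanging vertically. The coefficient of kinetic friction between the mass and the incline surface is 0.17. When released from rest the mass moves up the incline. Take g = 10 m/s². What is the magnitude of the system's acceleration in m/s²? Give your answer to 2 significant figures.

6.4 m/s²

For the mass on the incline: the weight component along the slope is m₁g sin 16.70° = 4 × 10 × 0.2873 = 11.492 N and the normal force is N = m₁g cos 16.70° = 38.313 N.
Kinetic friction opposes the mass's motion up the incline: f = μN = 0.17 × 38.313 = 6.513 N acting down the slope.
Newton's second law for the mass (up-slope positive): T − 11.492 − 6.513 = 4 a. For the hanging weight (downward positive): 12 × 10 − T = 12 a.
Adding the two equations eliminates T: 101.995 = 16 a, so a = 6.3747 m/s².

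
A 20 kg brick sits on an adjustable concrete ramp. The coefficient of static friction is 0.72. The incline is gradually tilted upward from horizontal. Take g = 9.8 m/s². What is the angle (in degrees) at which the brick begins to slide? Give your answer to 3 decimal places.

At the threshold of sliding, static friction is at its maximum μ_s N and exactly balances the weight component along the incline: mg sin θ = μ_s mg cos θ.
Hence tan θ = μ_s = 0.72, so θ = arctan(0.72) = 35.7539°.

35.754°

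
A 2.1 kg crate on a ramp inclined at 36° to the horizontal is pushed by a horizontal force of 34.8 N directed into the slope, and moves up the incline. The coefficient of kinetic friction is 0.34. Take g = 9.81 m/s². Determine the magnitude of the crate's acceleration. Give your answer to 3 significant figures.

1.63 m/s²

The horizontal push has components F cos 36° = 34.8 × 0.8090 = 28.153 N up the incline and F sin 36° = 34.8 × 0.5878 = 20.455 N pressing into the surface.
The normal force is therefore N = mg cos 36° + F sin 36° = 16.666 + 20.455 = 37.121 N, and kinetic friction down the slope is μN = 0.34 × 37.121 = 12.621 N.
Along the incline: F cos 36° − mg sin 36° − μN = ma, so 28.153 − 12.109 − 12.621 = 2.1 a, giving a = 1.6300 m/s².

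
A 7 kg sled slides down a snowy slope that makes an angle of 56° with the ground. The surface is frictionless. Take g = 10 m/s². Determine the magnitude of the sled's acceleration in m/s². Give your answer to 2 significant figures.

Resolving the weight along the incline: the component pulling the sled down the slope is mg sin 56° = 7 × 10 × 0.8290 = 58.030 N, and the normal force is N = mg cos 56° = 7 × 10 × 0.5592 = 39.144 N.
With no friction the net force along the incline is 58.030 N, so a = g sin 56° = 58.030 / 7 = 8.2900 m/s².

8.3 m/s²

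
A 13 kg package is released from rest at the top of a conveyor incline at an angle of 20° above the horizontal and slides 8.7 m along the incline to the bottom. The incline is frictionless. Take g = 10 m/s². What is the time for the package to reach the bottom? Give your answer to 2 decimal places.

2.26 s

The weight component along the incline is mg sin 20° = 44.463 N and the normal force is N = mg cos 20° = 122.160 N.
With no friction, a = g sin 20° = 3.4202 m/s².
Starting from rest, L = ½at², so t = √(2L/a) = √(2 × 8.7 / 3.4202) = 2.2555 s.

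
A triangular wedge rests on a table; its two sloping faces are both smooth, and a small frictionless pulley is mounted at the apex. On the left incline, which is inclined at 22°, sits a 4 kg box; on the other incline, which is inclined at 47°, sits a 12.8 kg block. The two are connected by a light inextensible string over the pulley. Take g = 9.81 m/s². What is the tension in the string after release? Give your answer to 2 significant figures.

Resolve each weight along its own incline: the 4 kg mass has component 4 × 9.81 × sin 22° = 14.700 N down its slope, and the 12.8 kg mass has 12.8 × 9.81 × sin 47° = 91.835 N down its slope.
The 12.8 kg side's 91.835 N exceeds the other side's 14.700 N, so that mass slides down and the 4 kg mass slides up. Taking that direction as positive, Newton's second law for the whole system gives 91.835 − 14.700 = (4 + 12.8) a, so a = 77.135 / 16.8 = 4.5914 m/s².
For the 4 kg mass (up-slope positive): T − 14.700 = 4 × 4.5914, so T = 33.066 N.

33 N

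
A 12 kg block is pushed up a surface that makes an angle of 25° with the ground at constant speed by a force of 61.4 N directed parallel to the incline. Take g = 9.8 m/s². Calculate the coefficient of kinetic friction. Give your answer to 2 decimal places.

At constant speed ΣF = 0 along the incline. The applied 61.4 N acts up the slope; the weight component mg sin 25° = 49.700 N and kinetic friction μN both act down the slope.
So 61.4 = 49.700 + μ × 106.582, giving μ = (61.4 − 49.700) / 106.582 = 0.1098.

0.11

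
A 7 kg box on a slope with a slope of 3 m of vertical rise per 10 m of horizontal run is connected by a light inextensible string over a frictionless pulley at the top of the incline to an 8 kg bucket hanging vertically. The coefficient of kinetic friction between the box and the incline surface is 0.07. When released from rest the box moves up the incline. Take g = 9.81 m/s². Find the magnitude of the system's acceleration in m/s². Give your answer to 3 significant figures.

For the box on the incline: the weight component along the slope is m₁g sin 16.70° = 7 × 9.81 × 0.2873 = 19.729 N and the normal force is N = m₁g cos 16.70° = 65.774 N.
Kinetic friction opposes the box's motion up the incline: f = μN = 0.07 × 65.774 = 4.604 N acting down the slope.
Newton's second law for the box (up-slope positive): T − 19.729 − 4.604 = 7 a. For the hanging bucket (downward positive): 8 × 9.81 − T = 8 a.
Adding the two equations eliminates T: 54.147 = 15 a, so a = 3.6098 m/s².

3.61 m/s²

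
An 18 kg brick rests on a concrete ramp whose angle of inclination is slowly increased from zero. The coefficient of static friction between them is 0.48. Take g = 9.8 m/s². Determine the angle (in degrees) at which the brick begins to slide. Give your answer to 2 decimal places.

At the threshold of sliding, static friction is at its maximum μ_s N and exactly balances the weight component along the incline: mg sin θ = μ_s mg cos θ.
Hence tan θ = μ_s = 0.48, so θ = arctan(0.48) = 25.6410°.

25.64°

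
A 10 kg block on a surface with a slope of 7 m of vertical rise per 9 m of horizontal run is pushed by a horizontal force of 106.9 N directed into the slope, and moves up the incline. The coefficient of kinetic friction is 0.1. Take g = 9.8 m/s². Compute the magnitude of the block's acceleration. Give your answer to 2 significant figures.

0.99 m/s²

The horizontal push has components F cos 37.87° = 106.9 × 0.7894 = 84.387 N up the incline and F sin 37.87° = 106.9 × 0.6139 = 65.626 N pressing into the surface.
The normal force is therefore N = mg cos 37.87° + F sin 37.87° = 77.361 + 65.626 = 142.987 N, and kinetic friction down the slope is μN = 0.1 × 142.987 = 14.299 N.
Along the incline: F cos 37.87° − mg sin 37.87° − μN = ma, so 84.387 − 60.162 − 14.299 = 10 a, giving a = 0.9926 m/s².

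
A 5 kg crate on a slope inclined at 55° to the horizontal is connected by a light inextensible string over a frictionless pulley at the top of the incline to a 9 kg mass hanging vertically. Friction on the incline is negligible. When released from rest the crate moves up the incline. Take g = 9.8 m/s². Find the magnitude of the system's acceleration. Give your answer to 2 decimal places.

3.43 m/s²

For the crate on the incline: the weight component along the slope is m₁g sin 55° = 5 × 9.8 × 0.8192 = 40.141 N and the normal force is N = m₁g cos 55° = 28.105 N.
Newton's second law for the crate (up-slope positive): T − 40.141 = 5 a. For the hanging mass (downward positive): 9 × 9.8 − T = 9 a.
Adding the two equations eliminates T: 48.059 = 14 a, so a = 3.4328 m/s².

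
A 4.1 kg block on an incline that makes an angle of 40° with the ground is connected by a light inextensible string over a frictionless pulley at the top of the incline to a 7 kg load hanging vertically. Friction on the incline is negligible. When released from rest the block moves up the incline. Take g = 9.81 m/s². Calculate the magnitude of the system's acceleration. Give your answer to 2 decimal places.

3.86 m/s²

For the block on the incline: the weight component along the slope is m₁g sin 40° = 4.1 × 9.81 × 0.6428 = 25.854 N and the normal force is N = m₁g cos 40° = 30.811 N.
Newton's second law for the block (up-slope positive): T − 25.854 = 4.1 a. For the hanging load (downward positive): 7 × 9.81 − T = 7 a.
Adding the two equations eliminates T: 42.816 = 11.1 a, so a = 3.8573 m/s².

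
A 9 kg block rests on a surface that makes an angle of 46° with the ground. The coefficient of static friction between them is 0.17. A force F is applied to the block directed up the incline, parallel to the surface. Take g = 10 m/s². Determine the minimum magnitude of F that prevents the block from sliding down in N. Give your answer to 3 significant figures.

The normal force is N = mg cos 46° = 62.519 N. With F at its minimum the block is on the verge of sliding down, so static friction is at its maximum μ_s N = 0.17 × 62.519 = 10.628 N and acts up the slope.
Equilibrium along the incline: F + μ_s N = mg sin 46°, so F = 64.741 − 10.628 = 54.113 N.

54.1 N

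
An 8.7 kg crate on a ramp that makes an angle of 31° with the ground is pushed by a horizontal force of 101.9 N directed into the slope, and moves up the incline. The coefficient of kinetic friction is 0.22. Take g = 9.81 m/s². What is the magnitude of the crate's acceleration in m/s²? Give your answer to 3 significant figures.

1.81 m/s²

The horizontal push has components F cos 31° = 101.9 × 0.8572 = 87.349 N up the incline and F sin 31° = 101.9 × 0.5150 = 52.479 N pressing into the surface.
The normal force is therefore N = mg cos 31° + F sin 31° = 73.159 + 52.479 = 125.638 N, and kinetic friction down the slope is μN = 0.22 × 125.638 = 27.640 N.
Along the incline: F cos 31° − mg sin 31° − μN = ma, so 87.349 − 43.954 − 27.640 = 8.7 a, giving a = 1.8109 m/s².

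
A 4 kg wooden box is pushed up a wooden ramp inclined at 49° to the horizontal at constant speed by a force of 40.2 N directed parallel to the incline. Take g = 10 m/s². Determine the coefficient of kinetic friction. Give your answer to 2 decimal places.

0.38

At constant speed ΣF = 0 along the incline. The applied 40.2 N acts up the slope; the weight component mg sin 49° = 30.188 N and kinetic friction μN both act down the slope.
So 40.2 = 30.188 + μ × 26.242, giving μ = (40.2 − 30.188) / 26.242 = 0.3815.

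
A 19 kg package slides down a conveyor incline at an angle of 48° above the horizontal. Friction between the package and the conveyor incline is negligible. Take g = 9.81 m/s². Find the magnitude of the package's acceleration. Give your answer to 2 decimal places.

Resolving the weight along the incline: the component pulling the package down the slope is mg sin 48° = 19 × 9.81 × 0.7431 = 138.506 N, and the normal force is N = mg cos 48° = 19 × 9.81 × 0.6691 = 124.714 N.
With no friction the net force along the incline is 138.506 N, so a = g sin 48° = 138.506 / 19 = 7.2898 m/s².

7.29 m/s²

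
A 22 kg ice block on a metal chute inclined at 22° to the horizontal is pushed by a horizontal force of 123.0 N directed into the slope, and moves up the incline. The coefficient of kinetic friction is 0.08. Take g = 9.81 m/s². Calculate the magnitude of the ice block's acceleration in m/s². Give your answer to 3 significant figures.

0.614 m/s²

The horizontal push has components F cos 22° = 123.0 × 0.9272 = 114.046 N up the incline and F sin 22° = 123.0 × 0.3746 = 46.076 N pressing into the surface.
The normal force is therefore N = mg cos 22° + F sin 22° = 200.108 + 46.076 = 246.184 N, and kinetic friction down the slope is μN = 0.08 × 246.184 = 19.695 N.
Along the incline: F cos 22° − mg sin 22° − μN = ma, so 114.046 − 80.846 − 19.695 = 22 a, giving a = 0.6139 m/s².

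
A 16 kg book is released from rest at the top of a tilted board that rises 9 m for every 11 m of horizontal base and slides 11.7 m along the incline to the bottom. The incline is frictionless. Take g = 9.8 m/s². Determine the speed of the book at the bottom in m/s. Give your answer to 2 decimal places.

12.05 m/s

The weight component along the incline is mg sin 39.29° = 99.292 N and the normal force is N = mg cos 39.29° = 121.357 N.
With no friction, a = g sin 39.29° = 6.2057 m/s².
Starting from rest over a distance of 11.7 m, v² = 2aL = 2 × 6.2057 × 11.7 = 145.2134, so v = 12.0505 m/s.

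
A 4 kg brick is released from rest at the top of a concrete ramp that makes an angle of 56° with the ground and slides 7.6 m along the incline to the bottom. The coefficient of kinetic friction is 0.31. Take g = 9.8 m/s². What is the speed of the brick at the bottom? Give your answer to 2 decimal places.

9.88 m/s

The weight component along the incline is mg sin 56° = 32.498 N and the normal force is N = mg cos 56° = 21.920 N.
Friction up the slope is f = μN = 0.31 × 21.920 = 6.795 N, so the net downslope force is 32.498 − 6.795 = 25.703 N and a = 25.703 / 4 = 6.4257 m/s².
Starting from rest over a distance of 7.6 m, v² = 2aL = 2 × 6.4257 × 7.6 = 97.6706, so v = 9.8828 m/s.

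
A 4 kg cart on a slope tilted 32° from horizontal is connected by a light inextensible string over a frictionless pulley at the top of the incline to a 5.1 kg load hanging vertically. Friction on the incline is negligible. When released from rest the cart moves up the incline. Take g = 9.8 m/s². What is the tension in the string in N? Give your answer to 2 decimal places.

For the cart on the incline: the weight component along the slope is m₁g sin 32° = 4 × 9.8 × 0.5299 = 20.772 N and the normal force is N = m₁g cos 32° = 33.243 N.
Newton's second law for the cart (up-slope positive): T − 20.772 = 4 a. For the hanging load (downward positive): 5.1 × 9.8 − T = 5.1 a.
Adding the two equations eliminates T: 29.208 = 9.1 a, so a = 3.2097 m/s².
Then from the hanging load's equation, T = 5.1 × (9.8 − 3.2097) = 33.611 N.

33.61 N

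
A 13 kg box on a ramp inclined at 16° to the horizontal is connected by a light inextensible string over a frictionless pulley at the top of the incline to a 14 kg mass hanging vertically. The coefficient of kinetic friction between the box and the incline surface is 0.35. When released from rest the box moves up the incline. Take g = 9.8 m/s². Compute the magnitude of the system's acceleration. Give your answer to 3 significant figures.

2.19 m/s²

For the box on the incline: the weight component along the slope is m₁g sin 16° = 13 × 9.8 × 0.2756 = 35.111 N and the normal force is N = m₁g cos 16° = 122.465 N.
Kinetic friction opposes the box's motion up the incline: f = μN = 0.35 × 122.465 = 42.863 N acting down the slope.
Newton's second law for the box (up-slope positive): T − 35.111 − 42.863 = 13 a. For the hanging mass (downward positive): 14 × 9.8 − T = 14 a.
Adding the two equations eliminates T: 59.226 = 27 a, so a = 2.1936 m/s².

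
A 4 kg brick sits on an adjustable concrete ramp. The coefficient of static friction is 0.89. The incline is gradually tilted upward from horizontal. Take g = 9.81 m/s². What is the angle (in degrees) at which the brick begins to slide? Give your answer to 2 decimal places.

41.67°

At the threshold of sliding, static friction is at its maximum μ_s N and exactly balances the weight component along the incline: mg sin θ = μ_s mg cos θ.
Hence tan θ = μ_s = 0.89, so θ = arctan(0.89) = 41.6691°.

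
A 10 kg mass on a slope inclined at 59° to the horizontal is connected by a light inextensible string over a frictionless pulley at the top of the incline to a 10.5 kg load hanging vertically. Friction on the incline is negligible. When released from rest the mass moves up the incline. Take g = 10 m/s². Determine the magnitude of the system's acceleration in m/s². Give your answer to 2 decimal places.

For the mass on the incline: the weight component along the slope is m₁g sin 59° = 10 × 10 × 0.8572 = 85.720 N and the normal force is N = m₁g cos 59° = 51.504 N.
Newton's second law for the mass (up-slope positive): T − 85.720 = 10 a. For the hanging load (downward positive): 10.5 × 10 − T = 10.5 a.
Adding the two equations eliminates T: 19.280 = 20.5 a, so a = 0.9405 m/s².

0.94 m/s²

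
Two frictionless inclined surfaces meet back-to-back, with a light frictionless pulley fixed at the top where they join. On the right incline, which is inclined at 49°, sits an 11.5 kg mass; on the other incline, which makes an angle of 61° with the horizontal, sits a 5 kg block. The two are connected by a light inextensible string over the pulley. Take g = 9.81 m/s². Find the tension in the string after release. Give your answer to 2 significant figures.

56 N

Resolve each weight along its own incline: the 11.5 kg mass has component 11.5 × 9.81 × sin 49° = 85.143 N down its slope, and the 5 kg mass has 5 × 9.81 × sin 61° = 42.900 N down its slope.
The 11.5 kg side's 85.143 N exceeds the other side's 42.900 N, so that mass slides down and the 5 kg mass slides up. Taking that direction as positive, Newton's second law for the whole system gives 85.143 − 42.900 = (11.5 + 5) a, so a = 42.243 / 16.5 = 2.5602 m/s².
For the 5 kg mass (up-slope positive): T − 42.900 = 5 × 2.5602, so T = 55.701 N.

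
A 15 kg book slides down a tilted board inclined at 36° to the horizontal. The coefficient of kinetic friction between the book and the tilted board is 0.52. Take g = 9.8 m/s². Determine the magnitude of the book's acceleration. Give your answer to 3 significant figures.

Resolving the weight along the incline: the component pulling the book down the slope is mg sin 36° = 15 × 9.8 × 0.5878 = 86.407 N, and the normal force is N = mg cos 36° = 15 × 9.8 × 0.8090 = 118.923 N.
Kinetic friction acts up the slope with magnitude f = μN = 0.52 × 118.923 = 61.840 N.
Net force along the incline is 86.407 − 61.840 = 24.567 N, so a = 24.567 / 15 = 1.6378 m/s².

1.64 m/s²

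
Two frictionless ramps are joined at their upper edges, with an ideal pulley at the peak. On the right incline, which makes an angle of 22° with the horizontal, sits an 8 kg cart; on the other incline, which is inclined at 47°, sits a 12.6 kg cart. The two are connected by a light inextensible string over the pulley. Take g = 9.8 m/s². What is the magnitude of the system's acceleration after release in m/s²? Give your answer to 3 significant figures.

2.96 m/s²

Resolve each weight along its own incline: the 8 kg mass has component 8 × 9.8 × sin 22° = 29.369 N down its slope, and the 12.6 kg mass has 12.6 × 9.8 × sin 47° = 90.308 N down its slope.
The 12.6 kg side's 90.308 N exceeds the other side's 29.369 N, so that mass slides down and the 8 kg mass slides up. Taking that direction as positive, Newton's second law for the whole system gives 90.308 − 29.369 = (8 + 12.6) a, so a = 60.939 / 20.6 = 2.9582 m/s².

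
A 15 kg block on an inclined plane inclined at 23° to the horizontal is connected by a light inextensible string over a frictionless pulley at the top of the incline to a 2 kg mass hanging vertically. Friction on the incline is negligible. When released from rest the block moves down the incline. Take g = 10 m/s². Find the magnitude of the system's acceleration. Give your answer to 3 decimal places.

2.271 m/s²

For the block on the incline: the weight component along the slope is m₁g sin 23° = 15 × 10 × 0.3907 = 58.605 N and the normal force is N = m₁g cos 23° = 138.076 N.
Newton's second law for the block (down-slope positive): 58.605 − T = 15 a. For the hanging mass (upward positive): T − 2 × 10 = 2 a.
Adding the two equations eliminates T: 38.605 = 17 a, so a = 2.2709 m/s².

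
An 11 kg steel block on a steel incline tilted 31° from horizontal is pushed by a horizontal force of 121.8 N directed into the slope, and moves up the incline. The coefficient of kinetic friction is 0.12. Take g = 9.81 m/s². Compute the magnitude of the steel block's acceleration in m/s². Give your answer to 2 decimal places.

2.75 m/s²

The horizontal push has components F cos 31° = 121.8 × 0.8572 = 104.407 N up the incline and F sin 31° = 121.8 × 0.5150 = 62.727 N pressing into the surface.
The normal force is therefore N = mg cos 31° + F sin 31° = 92.500 + 62.727 = 155.227 N, and kinetic friction down the slope is μN = 0.12 × 155.227 = 18.627 N.
Along the incline: F cos 31° − mg sin 31° − μN = ma, so 104.407 − 55.574 − 18.627 = 11 a, giving a = 2.7460 m/s².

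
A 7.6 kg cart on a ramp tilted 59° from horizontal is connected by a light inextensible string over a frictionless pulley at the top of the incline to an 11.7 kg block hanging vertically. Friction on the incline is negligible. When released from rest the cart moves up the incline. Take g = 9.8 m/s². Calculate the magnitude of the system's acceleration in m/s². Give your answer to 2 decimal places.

2.63 m/s²

For the cart on the incline: the weight component along the slope is m₁g sin 59° = 7.6 × 9.8 × 0.8572 = 63.844 N and the normal force is N = m₁g cos 59° = 38.360 N.
Newton's second law for the cart (up-slope positive): T − 63.844 = 7.6 a. For the hanging block (downward positive): 11.7 × 9.8 − T = 11.7 a.
Adding the two equations eliminates T: 50.816 = 19.3 a, so a = 2.6330 m/s².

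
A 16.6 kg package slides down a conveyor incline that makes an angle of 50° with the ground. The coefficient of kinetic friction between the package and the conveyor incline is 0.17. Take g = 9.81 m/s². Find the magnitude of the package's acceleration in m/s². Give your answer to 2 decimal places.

Resolving the weight along the incline: the component pulling the package down the slope is mg sin 50° = 16.6 × 9.81 × 0.7660 = 124.740 N, and the normal force is N = mg cos 50° = 16.6 × 9.81 × 0.6428 = 104.677 N.
Kinetic friction acts up the slope with magnitude f = μN = 0.17 × 104.677 = 17.795 N.
Net force along the incline is 124.740 − 17.795 = 106.945 N, so a = 106.945 / 16.6 = 6.4425 m/s².

6.44 m/s²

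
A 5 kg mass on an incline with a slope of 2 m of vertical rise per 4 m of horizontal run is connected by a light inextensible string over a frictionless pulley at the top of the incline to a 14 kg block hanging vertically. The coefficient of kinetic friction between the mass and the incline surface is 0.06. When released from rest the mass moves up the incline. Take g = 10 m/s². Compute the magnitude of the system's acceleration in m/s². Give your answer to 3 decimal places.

6.050 m/s²

For the mass on the incline: the weight component along the slope is m₁g sin 26.57° = 5 × 10 × 0.4472 = 22.360 N and the normal force is N = m₁g cos 26.57° = 44.721 N.
Kinetic friction opposes the mass's motion up the incline: f = μN = 0.06 × 44.721 = 2.683 N acting down the slope.
Newton's second law for the mass (up-slope positive): T − 22.360 − 2.683 = 5 a. For the hanging block (downward positive): 14 × 10 − T = 14 a.
Adding the two equations eliminates T: 114.957 = 19 a, so a = 6.0504 m/s².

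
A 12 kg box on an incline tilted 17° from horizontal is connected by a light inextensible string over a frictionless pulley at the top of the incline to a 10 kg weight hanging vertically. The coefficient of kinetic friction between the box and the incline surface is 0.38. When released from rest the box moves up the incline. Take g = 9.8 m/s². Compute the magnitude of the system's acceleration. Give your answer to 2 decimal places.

For the box on the incline: the weight component along the slope is m₁g sin 17° = 12 × 9.8 × 0.2924 = 34.386 N and the normal force is N = m₁g cos 17° = 112.461 N.
Kinetic friction opposes the box's motion up the incline: f = μN = 0.38 × 112.461 = 42.735 N acting down the slope.
Newton's second law for the box (up-slope positive): T − 34.386 − 42.735 = 12 a. For the hanging weight (downward positive): 10 × 9.8 − T = 10 a.
Adding the two equations eliminates T: 20.879 = 22 a, so a = 0.9490 m/s².

0.95 m/s²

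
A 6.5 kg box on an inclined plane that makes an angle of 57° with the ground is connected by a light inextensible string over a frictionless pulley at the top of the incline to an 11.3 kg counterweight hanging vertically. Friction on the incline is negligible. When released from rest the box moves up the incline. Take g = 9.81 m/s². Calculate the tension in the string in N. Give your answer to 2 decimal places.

For the box on the incline: the weight component along the slope is m₁g sin 57° = 6.5 × 9.81 × 0.8387 = 53.480 N and the normal force is N = m₁g cos 57° = 34.729 N.
Newton's second law for the box (up-slope positive): T − 53.480 = 6.5 a. For the hanging counterweight (downward positive): 11.3 × 9.81 − T = 11.3 a.
Adding the two equations eliminates T: 57.373 = 17.8 a, so a = 3.2232 m/s².
Then from the hanging counterweight's equation, T = 11.3 × (9.81 − 3.2232) = 74.431 N.

74.43 N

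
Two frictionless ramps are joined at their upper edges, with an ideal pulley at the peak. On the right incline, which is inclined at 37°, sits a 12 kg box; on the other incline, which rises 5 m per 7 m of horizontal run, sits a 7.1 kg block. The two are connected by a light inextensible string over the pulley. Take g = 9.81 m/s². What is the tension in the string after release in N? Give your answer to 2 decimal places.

51.77 N

Resolve each weight along its own incline: the 12 kg mass has component 12 × 9.81 × sin 37° = 70.846 N down its slope, and the 7.1 kg mass has 7.1 × 9.81 × sin 35.54° = 40.484 N down its slope.
The 12 kg side's 70.846 N exceeds the other side's 40.484 N, so that mass slides down and the 7.1 kg mass slides up. Taking that direction as positive, Newton's second law for the whole system gives 70.846 − 40.484 = (12 + 7.1) a, so a = 30.362 / 19.1 = 1.5896 m/s².
For the 7.1 kg mass (up-slope positive): T − 40.484 = 7.1 × 1.5896, so T = 51.770 N.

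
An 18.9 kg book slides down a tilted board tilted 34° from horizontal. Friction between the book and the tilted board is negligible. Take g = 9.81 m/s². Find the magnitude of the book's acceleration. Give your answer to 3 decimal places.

5.486 m/s²

Resolving the weight along the incline: the component pulling the book down the slope is mg sin 34° = 18.9 × 9.81 × 0.5592 = 103.681 N, and the normal force is N = mg cos 34° = 18.9 × 9.81 × 0.8290 = 153.704 N.
With no friction the net force along the incline is 103.681 N, so a = g sin 34° = 103.681 / 18.9 = 5.4858 m/s².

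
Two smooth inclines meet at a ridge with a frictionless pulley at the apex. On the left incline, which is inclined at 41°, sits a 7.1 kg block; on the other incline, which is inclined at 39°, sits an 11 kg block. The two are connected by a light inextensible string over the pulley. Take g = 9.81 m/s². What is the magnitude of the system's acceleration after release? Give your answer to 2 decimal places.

1.23 m/s²

Resolve each weight along its own incline: the 7.1 kg mass has component 7.1 × 9.81 × sin 41° = 45.695 N down its slope, and the 11 kg mass has 11 × 9.81 × sin 39° = 67.910 N down its slope.
The 11 kg side's 67.910 N exceeds the other side's 45.695 N, so that mass slides down and the 7.1 kg mass slides up. Taking that direction as positive, Newton's second law for the whole system gives 67.910 − 45.695 = (7.1 + 11) a, so a = 22.215 / 18.1 = 1.2273 m/s².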